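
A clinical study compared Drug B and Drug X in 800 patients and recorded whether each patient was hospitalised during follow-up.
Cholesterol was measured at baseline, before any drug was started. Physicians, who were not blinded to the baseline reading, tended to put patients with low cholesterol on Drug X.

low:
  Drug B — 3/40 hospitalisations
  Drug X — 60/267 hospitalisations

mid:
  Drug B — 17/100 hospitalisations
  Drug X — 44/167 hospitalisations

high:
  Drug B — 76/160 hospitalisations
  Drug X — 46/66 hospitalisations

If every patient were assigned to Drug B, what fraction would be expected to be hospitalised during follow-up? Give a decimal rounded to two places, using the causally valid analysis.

0.22

Nothing the drug does changes cholesterol; the imbalance is an allocation artefact. With cholesterol also predicting the outcome, the pooled figure is confounded, and the within-stratum comparison is the causal one.
Standardising Drug B to the population cholesterol mix: 0.384·3/40 + 0.334·17/100 + 0.282·76/160 = 0.220.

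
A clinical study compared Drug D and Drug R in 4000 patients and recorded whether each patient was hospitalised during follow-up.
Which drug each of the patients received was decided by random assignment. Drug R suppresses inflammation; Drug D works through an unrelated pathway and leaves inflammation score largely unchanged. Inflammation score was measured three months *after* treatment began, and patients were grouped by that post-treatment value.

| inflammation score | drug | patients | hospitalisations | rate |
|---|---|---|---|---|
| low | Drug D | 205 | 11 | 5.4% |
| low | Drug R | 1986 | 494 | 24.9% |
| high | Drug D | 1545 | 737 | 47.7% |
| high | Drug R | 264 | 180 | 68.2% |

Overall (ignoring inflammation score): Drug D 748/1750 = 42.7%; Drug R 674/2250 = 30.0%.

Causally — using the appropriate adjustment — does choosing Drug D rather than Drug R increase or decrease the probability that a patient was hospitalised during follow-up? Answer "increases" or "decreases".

increases

The stratified and pooled comparisons disagree (Drug D wins within each inflammation score; Drug R wins overall), so the answer turns on the causal role of inflammation score.
Inflammation score lies on the pathway drug → inflammation score → outcome, so adjusting for it blocks the indirect effect. For the total causal effect of drug, use the unadjusted pooled rates.
Pooled: Drug D 42.7% vs Drug R 30.0%; Drug R is lower overall.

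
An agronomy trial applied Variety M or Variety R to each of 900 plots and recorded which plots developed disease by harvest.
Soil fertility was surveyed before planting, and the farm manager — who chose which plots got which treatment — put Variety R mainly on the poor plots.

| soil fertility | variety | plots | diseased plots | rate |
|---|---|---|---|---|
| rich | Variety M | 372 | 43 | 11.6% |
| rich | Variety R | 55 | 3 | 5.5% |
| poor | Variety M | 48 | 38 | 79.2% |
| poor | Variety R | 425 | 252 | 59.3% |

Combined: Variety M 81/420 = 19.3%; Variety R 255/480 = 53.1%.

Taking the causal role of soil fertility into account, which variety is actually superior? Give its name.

The soil fertility-specific comparison favours Variety R throughout, but the pooled figures favour Variety M. The question is whether to condition on soil fertility.
Soil fertility is set before the variety has any effect — it is not caused by the variety — and it independently drives the outcome. That makes it a confounder, so the causal comparison is within soil fertility levels.
Within each level — rich: 11.6% vs 5.5%; poor: 79.2% vs 59.3% — Variety R is lower every time.

Variety R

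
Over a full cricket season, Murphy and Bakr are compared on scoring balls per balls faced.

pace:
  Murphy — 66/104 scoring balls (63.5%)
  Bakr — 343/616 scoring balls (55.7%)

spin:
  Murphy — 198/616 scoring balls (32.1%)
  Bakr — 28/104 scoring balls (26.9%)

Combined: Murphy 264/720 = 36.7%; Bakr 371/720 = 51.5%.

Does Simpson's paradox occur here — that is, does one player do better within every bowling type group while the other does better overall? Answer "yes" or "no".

yes

Within each bowling type level (pace 63.5% vs 55.7%; spin 32.1% vs 26.9%), Murphy has the higher rate every time. Pooled: 36.7% vs 51.5% — Bakr has the higher rate overall. The two comparisons disagree.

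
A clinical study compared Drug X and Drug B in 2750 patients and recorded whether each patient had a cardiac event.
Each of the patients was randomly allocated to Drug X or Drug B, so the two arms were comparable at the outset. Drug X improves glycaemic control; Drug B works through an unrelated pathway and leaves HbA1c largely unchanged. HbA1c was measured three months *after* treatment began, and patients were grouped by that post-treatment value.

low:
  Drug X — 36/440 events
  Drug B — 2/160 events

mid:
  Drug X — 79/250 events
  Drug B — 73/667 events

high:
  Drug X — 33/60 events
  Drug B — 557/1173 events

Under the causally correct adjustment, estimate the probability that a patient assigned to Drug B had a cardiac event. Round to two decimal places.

0.32

The HbA1c-specific comparison favours Drug B throughout, but the pooled figures favour Drug X. The question is whether to condition on HbA1c.
HbA1c is downstream of the drug. One should not condition on a consequence of treatment, so the overall rates are the right comparison.
So P(outcome | do(Drug B)) is just the pooled rate for Drug B: 632/2000 = 0.316.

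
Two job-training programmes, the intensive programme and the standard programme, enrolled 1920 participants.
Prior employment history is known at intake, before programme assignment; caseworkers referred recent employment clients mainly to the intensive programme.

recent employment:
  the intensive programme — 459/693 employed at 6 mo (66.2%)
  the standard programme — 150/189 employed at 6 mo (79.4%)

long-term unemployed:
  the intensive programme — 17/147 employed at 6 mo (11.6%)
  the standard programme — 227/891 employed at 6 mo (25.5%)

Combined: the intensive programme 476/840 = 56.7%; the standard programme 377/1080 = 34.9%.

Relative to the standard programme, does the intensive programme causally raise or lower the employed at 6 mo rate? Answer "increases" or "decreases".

decreases

Nothing the programme does changes prior employment history; the imbalance is an allocation artefact. With prior employment history also predicting the outcome, the pooled figure is confounded, and the within-stratum comparison is the causal one.
Within each level — recent employment: 66.2% vs 79.4%; long-term unemployed: 11.6% vs 25.5% — the standard programme is higher every time.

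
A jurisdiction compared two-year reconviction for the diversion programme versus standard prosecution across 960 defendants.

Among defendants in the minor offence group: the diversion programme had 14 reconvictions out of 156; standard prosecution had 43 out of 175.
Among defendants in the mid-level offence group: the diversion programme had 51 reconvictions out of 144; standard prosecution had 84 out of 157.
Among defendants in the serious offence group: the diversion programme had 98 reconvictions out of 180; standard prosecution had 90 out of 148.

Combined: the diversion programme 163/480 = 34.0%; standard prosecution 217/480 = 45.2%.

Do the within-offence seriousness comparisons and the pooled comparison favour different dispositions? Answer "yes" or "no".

Within each offence seriousness level (minor offence 9.0% vs 24.6%; mid-level offence 35.4% vs 53.5%; serious offence 54.4% vs 60.8%), the diversion programme has the lower rate every time. Pooled: 34.0% vs 45.2% — the diversion programme has the lower rate overall. They agree.

no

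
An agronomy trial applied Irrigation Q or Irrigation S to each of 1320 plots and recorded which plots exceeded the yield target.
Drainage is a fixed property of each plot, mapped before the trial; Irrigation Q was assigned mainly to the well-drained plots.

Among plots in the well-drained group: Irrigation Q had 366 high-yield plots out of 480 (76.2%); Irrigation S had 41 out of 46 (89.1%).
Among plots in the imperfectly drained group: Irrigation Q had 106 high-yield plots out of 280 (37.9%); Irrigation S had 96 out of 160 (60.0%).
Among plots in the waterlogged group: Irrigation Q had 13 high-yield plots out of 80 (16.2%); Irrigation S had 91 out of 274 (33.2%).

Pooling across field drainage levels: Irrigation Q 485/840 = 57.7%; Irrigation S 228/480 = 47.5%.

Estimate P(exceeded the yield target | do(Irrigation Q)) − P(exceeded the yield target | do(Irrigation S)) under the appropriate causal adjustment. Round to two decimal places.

Nothing the irrigation does changes field drainage; the imbalance is an allocation artefact. With field drainage also predicting the outcome, the pooled figure is confounded, and the within-stratum comparison is the causal one.
Adjusting over the population distribution of field drainage: 0.398·(0.762−0.891) + 0.333·(0.379−0.600) + 0.268·(0.163−0.332) = -0.171.

-0.17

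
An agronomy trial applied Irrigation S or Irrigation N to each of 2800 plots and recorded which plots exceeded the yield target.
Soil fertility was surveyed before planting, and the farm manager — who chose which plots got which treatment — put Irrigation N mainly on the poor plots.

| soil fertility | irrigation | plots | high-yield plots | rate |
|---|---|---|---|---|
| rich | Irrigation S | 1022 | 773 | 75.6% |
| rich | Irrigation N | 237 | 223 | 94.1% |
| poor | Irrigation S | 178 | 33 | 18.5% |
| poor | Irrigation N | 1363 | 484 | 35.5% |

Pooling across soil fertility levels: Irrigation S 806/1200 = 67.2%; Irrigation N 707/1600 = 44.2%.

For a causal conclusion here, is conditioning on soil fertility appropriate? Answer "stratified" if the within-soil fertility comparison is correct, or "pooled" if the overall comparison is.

stratified

The soil fertility-specific comparison favours Irrigation N throughout, but the pooled figures favour Irrigation S. The question is whether to condition on soil fertility.
Soil fertility is set before the irrigation has any effect — it is not caused by the irrigation — and it independently drives the outcome. That makes it a confounder, so the causal comparison is within soil fertility levels.
Within each level — rich: 75.6% vs 94.1%; poor: 18.5% vs 35.5% — Irrigation N is higher every time.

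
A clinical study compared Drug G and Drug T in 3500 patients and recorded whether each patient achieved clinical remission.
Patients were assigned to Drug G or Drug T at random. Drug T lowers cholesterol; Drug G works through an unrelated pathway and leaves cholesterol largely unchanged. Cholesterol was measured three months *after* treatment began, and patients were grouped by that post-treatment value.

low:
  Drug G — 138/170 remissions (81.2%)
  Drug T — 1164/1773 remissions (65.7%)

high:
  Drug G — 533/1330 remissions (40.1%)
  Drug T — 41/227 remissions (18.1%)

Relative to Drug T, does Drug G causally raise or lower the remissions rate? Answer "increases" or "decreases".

decreases

The distribution of cholesterol is itself part of what the drug does — it is an intermediate outcome. Holding it fixed would remove that part of the effect; the total effect is the pooled difference.
Pooled: Drug G 44.7% vs Drug T 60.2%; Drug T is higher overall.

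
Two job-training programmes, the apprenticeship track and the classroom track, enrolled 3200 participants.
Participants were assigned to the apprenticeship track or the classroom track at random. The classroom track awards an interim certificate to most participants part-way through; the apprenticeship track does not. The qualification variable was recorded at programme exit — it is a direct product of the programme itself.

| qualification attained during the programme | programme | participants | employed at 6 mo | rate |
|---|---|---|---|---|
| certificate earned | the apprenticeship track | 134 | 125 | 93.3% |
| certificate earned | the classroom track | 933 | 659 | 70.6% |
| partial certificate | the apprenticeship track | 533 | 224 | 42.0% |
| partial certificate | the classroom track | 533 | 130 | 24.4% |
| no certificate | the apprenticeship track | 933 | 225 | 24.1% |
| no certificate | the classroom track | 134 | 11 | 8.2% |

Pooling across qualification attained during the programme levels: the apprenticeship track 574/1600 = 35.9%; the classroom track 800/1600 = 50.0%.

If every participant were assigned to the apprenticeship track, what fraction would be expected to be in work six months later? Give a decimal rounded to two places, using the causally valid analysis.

0.36

Qualification attained during the programme is downstream of the programme. One should not condition on a consequence of treatment, so the overall rates are the right comparison.
So P(outcome | do(the apprenticeship track)) is just the pooled rate for the apprenticeship track: 574/1600 = 0.359.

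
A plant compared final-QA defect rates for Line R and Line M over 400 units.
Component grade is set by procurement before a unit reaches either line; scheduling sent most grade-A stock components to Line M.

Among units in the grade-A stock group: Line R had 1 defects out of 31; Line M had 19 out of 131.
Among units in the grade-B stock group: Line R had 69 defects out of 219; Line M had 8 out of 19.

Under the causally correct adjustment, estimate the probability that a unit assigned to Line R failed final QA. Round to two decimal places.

Nothing the line does changes component grade; the imbalance is an allocation artefact. With component grade also predicting the outcome, the pooled figure is confounded, and the within-stratum comparison is the causal one.
Standardising Line R to the population component grade mix: 0.405·1/31 + 0.595·69/219 = 0.201.

0.20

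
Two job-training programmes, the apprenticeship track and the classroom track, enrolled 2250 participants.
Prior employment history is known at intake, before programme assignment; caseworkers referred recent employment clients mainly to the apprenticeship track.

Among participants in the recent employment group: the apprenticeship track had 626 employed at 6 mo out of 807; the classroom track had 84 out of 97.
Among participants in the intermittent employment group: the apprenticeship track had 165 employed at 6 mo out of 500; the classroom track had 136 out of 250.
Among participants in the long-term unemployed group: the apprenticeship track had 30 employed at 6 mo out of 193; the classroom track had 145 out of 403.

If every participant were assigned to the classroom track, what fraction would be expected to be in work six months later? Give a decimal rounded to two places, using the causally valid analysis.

Here prior employment history is a common cause — it drives both which programme a case falls under and the outcome. The crude comparison mixes populations; the stratum-specific rates are the causally relevant ones.
Standardising the classroom track to the population prior employment history mix: 0.402·84/97 + 0.333·136/250 + 0.265·145/403 = 0.625.

0.62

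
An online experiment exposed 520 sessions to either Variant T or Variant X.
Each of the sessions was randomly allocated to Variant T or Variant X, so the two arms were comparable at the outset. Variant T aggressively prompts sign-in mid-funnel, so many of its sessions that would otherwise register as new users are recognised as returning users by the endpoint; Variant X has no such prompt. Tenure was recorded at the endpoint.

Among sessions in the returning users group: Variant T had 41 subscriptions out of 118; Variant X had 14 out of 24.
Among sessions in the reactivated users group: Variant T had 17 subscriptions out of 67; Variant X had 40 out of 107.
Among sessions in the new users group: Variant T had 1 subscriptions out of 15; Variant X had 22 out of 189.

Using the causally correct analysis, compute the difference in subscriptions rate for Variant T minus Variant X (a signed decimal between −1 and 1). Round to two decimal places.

+0.06

Variant X is higher inside every user tenure stratum but Variant T is higher in aggregate. Whether to stratify depends on how user tenure relates to the variant.
User tenure here is a post-treatment variable shaped by the variant; conditioning on it would introduce bias rather than remove it. The overall comparison is the causal one.
The causal difference is the pooled difference: 0.295 − 0.237 = +0.058.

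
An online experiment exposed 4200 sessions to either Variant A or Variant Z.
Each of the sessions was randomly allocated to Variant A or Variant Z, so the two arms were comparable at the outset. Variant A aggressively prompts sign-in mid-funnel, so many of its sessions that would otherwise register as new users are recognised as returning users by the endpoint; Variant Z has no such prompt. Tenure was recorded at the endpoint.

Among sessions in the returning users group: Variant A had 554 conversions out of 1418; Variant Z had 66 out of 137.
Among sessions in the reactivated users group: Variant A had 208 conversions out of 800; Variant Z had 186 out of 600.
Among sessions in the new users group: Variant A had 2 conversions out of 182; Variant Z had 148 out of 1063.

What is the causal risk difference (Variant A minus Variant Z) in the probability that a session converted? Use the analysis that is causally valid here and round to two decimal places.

Within every user tenure level Variant Z has the higher rate, yet pooled Variant A does — Simpson's reversal.
User tenure is downstream of the variant. One should not condition on a consequence of treatment, so the overall rates are the right comparison.
The causal difference is the pooled difference: 0.318 − 0.222 = +0.096.

+0.10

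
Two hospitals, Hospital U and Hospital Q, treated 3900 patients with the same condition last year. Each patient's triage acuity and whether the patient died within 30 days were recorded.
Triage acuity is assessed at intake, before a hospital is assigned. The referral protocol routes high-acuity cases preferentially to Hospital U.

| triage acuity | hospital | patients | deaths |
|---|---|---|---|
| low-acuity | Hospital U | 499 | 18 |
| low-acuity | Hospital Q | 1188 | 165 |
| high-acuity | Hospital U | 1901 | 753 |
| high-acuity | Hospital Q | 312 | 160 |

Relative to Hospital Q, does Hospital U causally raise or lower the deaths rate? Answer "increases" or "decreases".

decreases

Triage acuity satisfies the back-door criterion: it is not a descendant of the hospital, and it blocks the spurious path from hospital to outcome. Adjusting for it (i.e., using the within-triage acuity rates) gives the causal effect.
Within each level — low-acuity: 3.6% vs 13.9%; high-acuity: 39.6% vs 51.3% — Hospital U is lower every time.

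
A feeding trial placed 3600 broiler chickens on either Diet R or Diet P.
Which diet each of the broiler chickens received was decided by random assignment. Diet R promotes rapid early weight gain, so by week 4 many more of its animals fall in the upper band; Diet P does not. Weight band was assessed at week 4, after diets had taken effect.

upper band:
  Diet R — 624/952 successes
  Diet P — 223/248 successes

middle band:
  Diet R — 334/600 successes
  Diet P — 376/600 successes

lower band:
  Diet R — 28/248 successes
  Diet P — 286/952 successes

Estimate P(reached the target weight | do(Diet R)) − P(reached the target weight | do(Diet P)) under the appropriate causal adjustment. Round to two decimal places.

+0.06

Week-4 weight band here is a post-treatment variable shaped by the diet; conditioning on it would introduce bias rather than remove it. The overall comparison is the causal one.
The causal difference is the pooled difference: 0.548 − 0.492 = +0.056.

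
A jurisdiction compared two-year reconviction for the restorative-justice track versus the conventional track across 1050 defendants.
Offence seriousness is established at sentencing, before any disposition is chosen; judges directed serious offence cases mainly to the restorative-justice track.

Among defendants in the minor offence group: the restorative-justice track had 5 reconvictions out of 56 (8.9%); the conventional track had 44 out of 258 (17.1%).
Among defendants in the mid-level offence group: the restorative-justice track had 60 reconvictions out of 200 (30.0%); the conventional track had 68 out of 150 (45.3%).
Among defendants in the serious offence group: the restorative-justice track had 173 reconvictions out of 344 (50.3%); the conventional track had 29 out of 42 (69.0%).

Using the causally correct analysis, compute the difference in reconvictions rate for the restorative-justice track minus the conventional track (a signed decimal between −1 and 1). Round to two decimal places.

-0.14

Here offence seriousness is a common cause — it drives both which disposition a case falls under and the outcome. The crude comparison mixes populations; the stratum-specific rates are the causally relevant ones.
Adjusting over the population distribution of offence seriousness: 0.299·(0.089−0.171) + 0.333·(0.300−0.453) + 0.368·(0.503−0.690) = -0.144.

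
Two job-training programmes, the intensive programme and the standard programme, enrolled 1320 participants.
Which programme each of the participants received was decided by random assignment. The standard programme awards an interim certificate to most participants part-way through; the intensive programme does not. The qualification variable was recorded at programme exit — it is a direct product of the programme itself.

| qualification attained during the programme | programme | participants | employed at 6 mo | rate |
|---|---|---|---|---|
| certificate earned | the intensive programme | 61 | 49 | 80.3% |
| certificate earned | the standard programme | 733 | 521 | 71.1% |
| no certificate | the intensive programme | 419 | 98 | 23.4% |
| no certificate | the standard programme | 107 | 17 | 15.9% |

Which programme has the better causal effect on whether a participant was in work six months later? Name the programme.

the standard programme

The stratified and pooled comparisons disagree (the intensive programme wins within each qualification attained during the programme; the standard programme wins overall), so the answer turns on the causal role of qualification attained during the programme.
Qualification attained during the programme lies on the pathway programme → qualification attained during the programme → outcome, so adjusting for it blocks the indirect effect. For the total causal effect of programme, use the unadjusted pooled rates.
Pooled: the intensive programme 30.6% vs the standard programme 64.0%; the standard programme is higher overall.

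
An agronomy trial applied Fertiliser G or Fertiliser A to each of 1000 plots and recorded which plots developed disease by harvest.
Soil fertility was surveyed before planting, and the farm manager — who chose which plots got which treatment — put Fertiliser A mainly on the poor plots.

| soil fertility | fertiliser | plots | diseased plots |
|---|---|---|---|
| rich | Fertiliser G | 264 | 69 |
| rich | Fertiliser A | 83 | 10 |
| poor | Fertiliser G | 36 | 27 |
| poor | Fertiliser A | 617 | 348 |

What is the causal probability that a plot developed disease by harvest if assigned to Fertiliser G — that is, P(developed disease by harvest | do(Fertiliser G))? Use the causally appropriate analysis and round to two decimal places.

Fertiliser A is lower inside every soil fertility stratum but Fertiliser G is lower in aggregate. Whether to stratify depends on how soil fertility relates to the fertiliser.
Soil fertility satisfies the back-door criterion: it is not a descendant of the fertiliser, and it blocks the spurious path from fertiliser to outcome. Adjusting for it (i.e., using the within-soil fertility rates) gives the causal effect.
Standardising Fertiliser G to the population soil fertility mix: 0.347·69/264 + 0.653·27/36 = 0.580.

0.58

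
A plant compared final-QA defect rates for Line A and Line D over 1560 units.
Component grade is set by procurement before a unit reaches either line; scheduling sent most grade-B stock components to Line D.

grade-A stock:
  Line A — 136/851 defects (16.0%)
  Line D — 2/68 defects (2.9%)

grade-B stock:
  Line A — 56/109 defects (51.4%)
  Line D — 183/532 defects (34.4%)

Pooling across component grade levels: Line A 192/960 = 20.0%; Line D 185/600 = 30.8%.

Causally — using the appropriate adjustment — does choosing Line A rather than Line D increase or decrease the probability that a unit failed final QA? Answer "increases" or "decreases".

increases

Within every component grade level Line D has the lower rate, yet pooled Line A does — Simpson's reversal.
Here component grade is a common cause — it drives both which line a case falls under and the outcome. The crude comparison mixes populations; the stratum-specific rates are the causally relevant ones.
Within each level — grade-A stock: 16.0% vs 2.9%; grade-B stock: 51.4% vs 34.4% — Line D is lower every time.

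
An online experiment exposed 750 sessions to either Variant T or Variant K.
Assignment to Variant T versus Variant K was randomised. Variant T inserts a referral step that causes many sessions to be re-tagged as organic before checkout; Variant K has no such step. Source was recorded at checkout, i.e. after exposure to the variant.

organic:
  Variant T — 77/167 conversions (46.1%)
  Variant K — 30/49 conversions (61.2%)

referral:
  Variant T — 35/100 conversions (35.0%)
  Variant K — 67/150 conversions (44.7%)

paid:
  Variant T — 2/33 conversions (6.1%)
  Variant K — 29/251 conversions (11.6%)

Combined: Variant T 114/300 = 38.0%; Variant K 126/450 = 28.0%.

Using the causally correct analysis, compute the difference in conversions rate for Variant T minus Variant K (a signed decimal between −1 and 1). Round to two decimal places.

+0.10

The stratified and pooled comparisons disagree (Variant K wins within each traffic source; Variant T wins overall), so the answer turns on the causal role of traffic source.
Traffic source lies on the pathway variant → traffic source → outcome, so adjusting for it blocks the indirect effect. For the total causal effect of variant, use the unadjusted pooled rates.
The causal difference is the pooled difference: 0.380 − 0.280 = +0.100.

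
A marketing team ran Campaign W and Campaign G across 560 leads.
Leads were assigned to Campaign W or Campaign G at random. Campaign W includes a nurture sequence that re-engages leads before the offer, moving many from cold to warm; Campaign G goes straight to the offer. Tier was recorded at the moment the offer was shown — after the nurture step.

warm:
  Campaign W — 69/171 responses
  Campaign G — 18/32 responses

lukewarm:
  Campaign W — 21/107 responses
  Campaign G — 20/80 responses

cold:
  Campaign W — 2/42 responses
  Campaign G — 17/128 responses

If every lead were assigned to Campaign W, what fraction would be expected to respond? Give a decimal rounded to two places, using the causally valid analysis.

0.29

Within every engagement tier level Campaign G has the higher rate, yet pooled Campaign W does — Simpson's reversal.
Engagement tier here is a post-treatment variable shaped by the campaign; conditioning on it would introduce bias rather than remove it. The overall comparison is the causal one.
So P(outcome | do(Campaign W)) is just the pooled rate for Campaign W: 92/320 = 0.287.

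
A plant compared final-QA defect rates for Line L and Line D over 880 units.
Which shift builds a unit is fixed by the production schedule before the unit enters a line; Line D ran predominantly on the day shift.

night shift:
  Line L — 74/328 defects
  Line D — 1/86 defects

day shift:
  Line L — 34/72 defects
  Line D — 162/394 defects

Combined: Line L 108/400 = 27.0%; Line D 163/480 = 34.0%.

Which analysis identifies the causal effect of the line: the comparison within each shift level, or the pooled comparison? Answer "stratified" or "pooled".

stratified

Shift differs across lines for reasons unrelated to any effect of the line itself, and it separately predicts the outcome — a classic confounder. We must compare within shift levels.
Within each level — night shift: 22.6% vs 1.2%; day shift: 47.2% vs 41.1% — Line D is lower every time.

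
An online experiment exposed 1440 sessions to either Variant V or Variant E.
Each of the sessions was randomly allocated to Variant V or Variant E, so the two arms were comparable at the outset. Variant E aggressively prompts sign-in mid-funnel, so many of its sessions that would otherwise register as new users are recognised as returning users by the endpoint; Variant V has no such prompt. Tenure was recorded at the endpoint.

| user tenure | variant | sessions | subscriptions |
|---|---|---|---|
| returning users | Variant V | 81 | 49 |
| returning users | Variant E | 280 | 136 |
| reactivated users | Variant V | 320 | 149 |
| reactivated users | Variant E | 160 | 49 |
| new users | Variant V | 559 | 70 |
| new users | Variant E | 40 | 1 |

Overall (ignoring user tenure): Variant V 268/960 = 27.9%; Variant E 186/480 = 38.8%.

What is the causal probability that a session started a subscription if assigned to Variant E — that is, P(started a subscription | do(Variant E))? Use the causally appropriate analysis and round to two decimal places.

0.39

Variant V is higher inside every user tenure stratum but Variant E is higher in aggregate. Whether to stratify depends on how user tenure relates to the variant.
User tenure is downstream of the variant. One should not condition on a consequence of treatment, so the overall rates are the right comparison.
So P(outcome | do(Variant E)) is just the pooled rate for Variant E: 186/480 = 0.388.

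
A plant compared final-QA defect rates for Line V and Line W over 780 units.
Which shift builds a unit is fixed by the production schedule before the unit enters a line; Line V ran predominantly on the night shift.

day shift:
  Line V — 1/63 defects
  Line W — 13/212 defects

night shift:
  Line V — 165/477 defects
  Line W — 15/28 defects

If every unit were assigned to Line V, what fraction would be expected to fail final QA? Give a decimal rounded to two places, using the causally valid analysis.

0.23

Within every shift level Line V has the lower rate, yet pooled Line W does — Simpson's reversal.
The imbalance in shift arose from how units were allocated, not from anything the line did; and shift independently affects the outcome. The pooled gap is confounded — condition on shift.
Standardising Line V to the population shift mix: 0.353·1/63 + 0.647·165/477 = 0.230.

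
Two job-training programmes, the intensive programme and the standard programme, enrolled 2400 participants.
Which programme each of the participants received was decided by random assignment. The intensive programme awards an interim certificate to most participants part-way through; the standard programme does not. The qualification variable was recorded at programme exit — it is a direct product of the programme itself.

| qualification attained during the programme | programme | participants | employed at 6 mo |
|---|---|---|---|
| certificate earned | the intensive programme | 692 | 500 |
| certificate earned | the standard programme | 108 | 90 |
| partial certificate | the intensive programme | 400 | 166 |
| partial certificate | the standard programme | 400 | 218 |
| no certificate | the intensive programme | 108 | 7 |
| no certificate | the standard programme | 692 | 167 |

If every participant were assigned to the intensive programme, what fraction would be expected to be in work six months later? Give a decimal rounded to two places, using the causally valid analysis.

0.56

Within every qualification attained during the programme level the standard programme has the higher rate, yet pooled the intensive programme does — Simpson's reversal.
Because the programme influences qualification attained during the programme, qualification attained during the programme is a post-treatment mediator, not a confounder. Stratifying on it would bias the estimate; the causal effect is the crude pooled difference.
So P(outcome | do(the intensive programme)) is just the pooled rate for the intensive programme: 673/1200 = 0.561.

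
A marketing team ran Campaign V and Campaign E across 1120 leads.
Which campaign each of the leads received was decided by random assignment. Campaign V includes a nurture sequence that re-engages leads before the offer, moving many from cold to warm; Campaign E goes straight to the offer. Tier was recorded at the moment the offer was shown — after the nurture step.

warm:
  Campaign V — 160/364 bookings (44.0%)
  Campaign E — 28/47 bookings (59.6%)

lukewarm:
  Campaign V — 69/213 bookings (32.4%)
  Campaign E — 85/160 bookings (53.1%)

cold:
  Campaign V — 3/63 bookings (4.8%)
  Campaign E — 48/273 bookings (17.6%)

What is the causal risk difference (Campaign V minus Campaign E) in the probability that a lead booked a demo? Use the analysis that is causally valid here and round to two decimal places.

The engagement tier-specific comparison favours Campaign E throughout, but the pooled figures favour Campaign V. The question is whether to condition on engagement tier.
Engagement tier is recorded after the campaign and is itself shifted by it — it sits on the causal path from campaign to outcome. Conditioning on a mediator would strip out part of the effect we want; the pooled comparison gives the total causal effect.
The causal difference is the pooled difference: 0.362 − 0.335 = +0.027.

+0.03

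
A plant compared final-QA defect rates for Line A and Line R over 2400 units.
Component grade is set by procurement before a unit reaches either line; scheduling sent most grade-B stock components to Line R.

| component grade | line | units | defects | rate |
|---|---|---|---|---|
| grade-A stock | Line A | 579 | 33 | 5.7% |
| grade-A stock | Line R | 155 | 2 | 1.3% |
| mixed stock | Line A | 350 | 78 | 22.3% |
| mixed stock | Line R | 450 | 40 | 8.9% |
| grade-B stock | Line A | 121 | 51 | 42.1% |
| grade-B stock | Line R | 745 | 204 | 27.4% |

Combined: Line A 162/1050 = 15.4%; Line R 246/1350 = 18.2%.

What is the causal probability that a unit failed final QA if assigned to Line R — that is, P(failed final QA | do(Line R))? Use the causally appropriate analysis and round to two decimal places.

0.13

Component grade differs across lines for reasons unrelated to any effect of the line itself, and it separately predicts the outcome — a classic confounder. We must compare within component grade levels.
Standardising Line R to the population component grade mix: 0.306·2/155 + 0.333·40/450 + 0.361·204/745 = 0.132.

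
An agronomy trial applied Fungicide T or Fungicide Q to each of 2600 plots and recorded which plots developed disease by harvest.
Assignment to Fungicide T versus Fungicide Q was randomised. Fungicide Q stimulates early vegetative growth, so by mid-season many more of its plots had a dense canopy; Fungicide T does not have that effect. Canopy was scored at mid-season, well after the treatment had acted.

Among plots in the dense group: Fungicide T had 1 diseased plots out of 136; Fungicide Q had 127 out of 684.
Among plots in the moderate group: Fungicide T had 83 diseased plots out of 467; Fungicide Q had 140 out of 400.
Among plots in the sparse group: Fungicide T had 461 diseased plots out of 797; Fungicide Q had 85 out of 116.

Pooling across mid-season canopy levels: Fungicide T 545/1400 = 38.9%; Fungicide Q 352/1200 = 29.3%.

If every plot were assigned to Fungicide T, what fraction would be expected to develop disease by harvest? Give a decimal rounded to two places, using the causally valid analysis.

Mid-season canopy here is a post-treatment variable shaped by the fungicide; conditioning on it would introduce bias rather than remove it. The overall comparison is the causal one.
So P(outcome | do(Fungicide T)) is just the pooled rate for Fungicide T: 545/1400 = 0.389.

0.39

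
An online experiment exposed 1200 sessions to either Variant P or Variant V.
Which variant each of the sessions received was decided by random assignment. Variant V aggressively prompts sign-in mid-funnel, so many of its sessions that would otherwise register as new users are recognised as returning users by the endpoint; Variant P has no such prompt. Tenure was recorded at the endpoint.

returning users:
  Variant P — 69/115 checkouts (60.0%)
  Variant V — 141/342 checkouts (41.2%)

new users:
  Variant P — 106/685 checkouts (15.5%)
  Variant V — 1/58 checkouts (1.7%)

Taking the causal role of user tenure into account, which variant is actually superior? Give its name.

Variant V

Because the variant influences user tenure, user tenure is a post-treatment mediator, not a confounder. Stratifying on it would bias the estimate; the causal effect is the crude pooled difference.
Pooled: Variant P 21.9% vs Variant V 35.5%; Variant V is higher overall.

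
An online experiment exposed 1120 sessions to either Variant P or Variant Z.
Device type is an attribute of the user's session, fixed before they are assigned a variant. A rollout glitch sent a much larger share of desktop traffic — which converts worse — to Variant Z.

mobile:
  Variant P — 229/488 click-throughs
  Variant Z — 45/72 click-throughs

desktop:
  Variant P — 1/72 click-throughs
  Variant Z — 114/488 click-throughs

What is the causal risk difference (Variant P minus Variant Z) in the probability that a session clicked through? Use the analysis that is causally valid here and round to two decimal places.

-0.19

The imbalance in device type arose from how sessions were allocated, not from anything the variant did; and device type independently affects the outcome. The pooled gap is confounded — condition on device type.
Adjusting over the population distribution of device type: 0.500·(0.469−0.625) + 0.500·(0.014−0.234) = -0.188.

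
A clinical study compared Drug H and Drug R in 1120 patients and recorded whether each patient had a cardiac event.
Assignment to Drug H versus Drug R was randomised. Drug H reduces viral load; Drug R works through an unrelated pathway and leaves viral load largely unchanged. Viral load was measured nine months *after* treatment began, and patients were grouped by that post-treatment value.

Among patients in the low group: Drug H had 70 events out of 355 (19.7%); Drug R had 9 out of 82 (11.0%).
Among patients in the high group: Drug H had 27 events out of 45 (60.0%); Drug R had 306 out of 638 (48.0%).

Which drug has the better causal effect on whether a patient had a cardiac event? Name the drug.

The stratified and pooled comparisons disagree (Drug R wins within each viral load; Drug H wins overall), so the answer turns on the causal role of viral load.
Stratifying would compare drugs among patients the drugs themselves sorted into viral load groups — a form of selection on an intermediate. The unconditioned pooled rates give the total causal effect.
Pooled: Drug H 24.2% vs Drug R 43.8%; Drug H is lower overall.

Drug H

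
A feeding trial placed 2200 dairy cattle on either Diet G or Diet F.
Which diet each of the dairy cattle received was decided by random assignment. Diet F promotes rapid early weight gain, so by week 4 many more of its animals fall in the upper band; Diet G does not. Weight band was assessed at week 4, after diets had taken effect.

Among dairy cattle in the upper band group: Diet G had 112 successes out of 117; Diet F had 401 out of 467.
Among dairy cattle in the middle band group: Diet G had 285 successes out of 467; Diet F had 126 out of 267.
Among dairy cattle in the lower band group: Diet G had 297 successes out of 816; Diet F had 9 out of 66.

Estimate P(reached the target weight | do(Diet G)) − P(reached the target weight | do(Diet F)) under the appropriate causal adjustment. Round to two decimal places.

-0.17

The week-4 weight band-specific comparison favours Diet G throughout, but the pooled figures favour Diet F. The question is whether to condition on week-4 weight band.
Week-4 weight band is recorded after the diet and is itself shifted by it — it sits on the causal path from diet to outcome. Conditioning on a mediator would strip out part of the effect we want; the pooled comparison gives the total causal effect.
The causal difference is the pooled difference: 0.496 − 0.670 = -0.174.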